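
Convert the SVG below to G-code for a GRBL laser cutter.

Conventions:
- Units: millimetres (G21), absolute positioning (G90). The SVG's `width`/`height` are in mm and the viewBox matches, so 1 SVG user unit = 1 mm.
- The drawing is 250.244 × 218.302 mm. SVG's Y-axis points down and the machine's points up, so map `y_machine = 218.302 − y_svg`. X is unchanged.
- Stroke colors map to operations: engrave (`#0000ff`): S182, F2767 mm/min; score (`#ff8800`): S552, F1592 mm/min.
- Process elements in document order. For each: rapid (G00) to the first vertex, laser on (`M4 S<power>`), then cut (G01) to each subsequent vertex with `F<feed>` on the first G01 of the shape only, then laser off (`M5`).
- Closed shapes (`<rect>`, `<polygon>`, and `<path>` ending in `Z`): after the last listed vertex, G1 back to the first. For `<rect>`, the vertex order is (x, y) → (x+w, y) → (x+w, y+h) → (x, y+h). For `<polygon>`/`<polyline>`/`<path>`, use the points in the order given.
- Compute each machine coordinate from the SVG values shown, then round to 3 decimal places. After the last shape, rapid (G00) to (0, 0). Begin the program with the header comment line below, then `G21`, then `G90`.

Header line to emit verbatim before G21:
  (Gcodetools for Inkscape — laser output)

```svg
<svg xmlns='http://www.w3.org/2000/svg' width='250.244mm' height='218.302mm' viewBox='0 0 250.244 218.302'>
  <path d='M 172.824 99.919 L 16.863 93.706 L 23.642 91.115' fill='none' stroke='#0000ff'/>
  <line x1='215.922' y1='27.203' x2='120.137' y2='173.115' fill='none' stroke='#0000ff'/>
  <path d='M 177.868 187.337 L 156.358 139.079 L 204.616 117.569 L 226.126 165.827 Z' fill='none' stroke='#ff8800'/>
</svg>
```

(Gcodetools for Inkscape — laser output)
G21
G90
G00 X172.824 Y118.383
M4 S182
G01 X16.863 Y124.596 F2767
G01 X23.642 Y127.187
M5
G00 X215.922 Y191.099
M4 S182
G01 X120.137 Y45.187 F2767
M5
G00 X177.868 Y30.965
M4 S552
G01 X156.358 Y79.223 F1592
G01 X204.616 Y100.733
G01 X226.126 Y52.475
G01 X177.868 Y30.965
M5
G00 X0.000 Y0.000

Since the viewBox matches the mm dimensions, user units are millimetres directly. The only transform is the Y-flip y_m = 218.302 − y_svg.

Shape 1 is a open polyline drawn with `<path>`. Its stroke #0000ff means engrave at S182, F2767. After flipping Y the toolpath is (172.824,118.383) → (16.863,124.596) → (23.642,127.187).

Shape 2 is a line segment drawn with `<line>`. Its stroke #0000ff means engrave at S182, F2767. After flipping Y the toolpath is (215.922,191.099) → (120.137,45.187).

Shape 3 is a regular polygon drawn with `<path>`. Its stroke #ff8800 means score at S552, F1592. After flipping Y the toolpath is (177.868,30.965) → (156.358,79.223) → (204.616,100.733) → (226.126,52.475) → (177.868,30.965), returning to the start.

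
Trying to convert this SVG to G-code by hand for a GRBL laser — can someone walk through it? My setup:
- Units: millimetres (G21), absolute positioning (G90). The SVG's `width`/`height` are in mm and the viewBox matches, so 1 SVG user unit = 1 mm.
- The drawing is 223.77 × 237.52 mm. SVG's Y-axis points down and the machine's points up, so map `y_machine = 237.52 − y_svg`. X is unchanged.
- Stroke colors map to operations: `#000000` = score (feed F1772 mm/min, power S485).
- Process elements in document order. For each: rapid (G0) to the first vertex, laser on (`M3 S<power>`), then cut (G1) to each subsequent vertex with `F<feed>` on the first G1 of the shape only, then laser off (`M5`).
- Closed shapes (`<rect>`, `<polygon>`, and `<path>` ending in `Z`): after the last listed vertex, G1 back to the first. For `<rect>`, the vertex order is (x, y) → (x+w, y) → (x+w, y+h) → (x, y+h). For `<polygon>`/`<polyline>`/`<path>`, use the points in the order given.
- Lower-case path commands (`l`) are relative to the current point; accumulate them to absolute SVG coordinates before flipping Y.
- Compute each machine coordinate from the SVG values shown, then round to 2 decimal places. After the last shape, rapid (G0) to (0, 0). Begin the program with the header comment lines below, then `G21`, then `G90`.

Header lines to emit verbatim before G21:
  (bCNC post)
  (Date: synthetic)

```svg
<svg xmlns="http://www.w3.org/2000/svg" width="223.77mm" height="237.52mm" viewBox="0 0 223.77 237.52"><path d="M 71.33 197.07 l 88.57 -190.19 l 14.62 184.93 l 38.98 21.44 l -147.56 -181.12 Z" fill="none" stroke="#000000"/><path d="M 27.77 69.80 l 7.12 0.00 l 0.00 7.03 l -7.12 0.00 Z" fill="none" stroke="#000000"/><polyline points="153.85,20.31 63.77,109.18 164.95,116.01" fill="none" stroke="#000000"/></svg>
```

viewBox `0 0 223.77 237.52` with mm width/height → 1 unit = 1 mm. Flip: y_m = 237.52 − y_svg.

**Shape 1** — `<path>` closed polygon, stroke `#000000` → score (S485, F1772). Machine vertices: (71.33,40.45) → (159.90,230.64) → (174.52,45.71) → (213.50,24.27) → (65.94,205.39) → (71.33,40.45). Closed: final G1 returns to the first vertex.

**Shape 2** — `<path>` rectangle, stroke `#000000` → score (S485, F1772). Machine vertices: (27.77,167.72) → (34.89,167.72) → (34.89,160.69) → (27.77,160.69) → (27.77,167.72). Closed: final G1 returns to the first vertex.

**Shape 3** — `<polyline>` open polyline, stroke `#000000` → score (S485, F1772). Machine vertices: (153.85,217.21) → (63.77,128.34) → (164.95,121.51). Open path.

(bCNC post)
(Date: synthetic)
G21
G90
G0 X71.33 Y40.45
M3 S485
G1 X159.90 Y230.64 F1772
G1 X174.52 Y45.71
G1 X213.50 Y24.27
G1 X65.94 Y205.39
G1 X71.33 Y40.45
M5
G0 X27.77 Y167.72
M3 S485
G1 X34.89 Y167.72 F1772
G1 X34.89 Y160.69
G1 X27.77 Y160.69
G1 X27.77 Y167.72
M5
G0 X153.85 Y217.21
M3 S485
G1 X63.77 Y128.34 F1772
G1 X164.95 Y121.51
M5
G0 X0.00 Y0.00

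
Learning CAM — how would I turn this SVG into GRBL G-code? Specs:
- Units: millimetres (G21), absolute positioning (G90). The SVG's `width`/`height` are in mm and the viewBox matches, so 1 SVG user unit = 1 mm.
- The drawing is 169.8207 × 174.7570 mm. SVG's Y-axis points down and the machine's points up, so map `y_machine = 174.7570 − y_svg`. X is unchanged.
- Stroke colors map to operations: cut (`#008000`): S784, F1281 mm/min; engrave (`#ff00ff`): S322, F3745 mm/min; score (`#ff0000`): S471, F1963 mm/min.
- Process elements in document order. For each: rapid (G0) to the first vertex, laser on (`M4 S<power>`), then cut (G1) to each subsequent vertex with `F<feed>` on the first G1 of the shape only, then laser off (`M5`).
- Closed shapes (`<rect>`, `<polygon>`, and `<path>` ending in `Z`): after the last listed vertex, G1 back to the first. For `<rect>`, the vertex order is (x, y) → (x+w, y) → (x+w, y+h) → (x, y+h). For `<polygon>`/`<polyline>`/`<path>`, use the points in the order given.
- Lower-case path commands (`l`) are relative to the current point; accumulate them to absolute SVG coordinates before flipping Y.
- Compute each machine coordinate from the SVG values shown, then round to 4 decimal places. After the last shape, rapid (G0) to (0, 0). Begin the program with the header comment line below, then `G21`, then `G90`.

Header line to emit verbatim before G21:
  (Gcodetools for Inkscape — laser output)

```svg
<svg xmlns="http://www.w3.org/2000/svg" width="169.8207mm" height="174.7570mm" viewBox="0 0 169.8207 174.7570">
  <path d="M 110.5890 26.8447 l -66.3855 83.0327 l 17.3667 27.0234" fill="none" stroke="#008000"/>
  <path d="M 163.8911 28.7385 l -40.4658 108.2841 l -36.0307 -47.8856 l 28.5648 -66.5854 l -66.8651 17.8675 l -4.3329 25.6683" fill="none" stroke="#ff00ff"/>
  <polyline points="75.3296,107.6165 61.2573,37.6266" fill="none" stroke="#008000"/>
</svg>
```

(Gcodetools for Inkscape — laser output)
G21
G90
G0 X110.5890 Y147.9123
M4 S784
G1 X44.2035 Y64.8796 F1281
G1 X61.5702 Y37.8562
M5
G0 X163.8911 Y146.0185
M4 S322
G1 X123.4253 Y37.7344 F3745
G1 X87.3946 Y85.6200
G1 X115.9594 Y152.2054
G1 X49.0943 Y134.3379
G1 X44.7614 Y108.6696
M5
G0 X75.3296 Y67.1405
M4 S784
G1 X61.2573 Y137.1304 F1281
M5
G0 X0.0000 Y0.0000

Since the viewBox matches the mm dimensions, user units are millimetres directly. The only transform is the Y-flip y_m = 174.7570 − y_svg.

Shape 1 is a open polyline drawn with `<path>`. Its stroke #008000 means cut at S784, F1281. After flipping Y the toolpath is (110.5890,147.9123) → (44.2035,64.8796) → (61.5702,37.8562).

Shape 2 is a open polyline drawn with `<path>`. Its stroke #ff00ff means engrave at S322, F3745. After flipping Y the toolpath is (163.8911,146.0185) → (123.4253,37.7344) → (87.3946,85.6200) → (115.9594,152.2054) → (49.0943,134.3379) → (44.7614,108.6696).

Shape 3 is a line segment drawn with `<polyline>`. Its stroke #008000 means cut at S784, F1281. After flipping Y the toolpath is (75.3296,67.1405) → (61.2573,137.1304).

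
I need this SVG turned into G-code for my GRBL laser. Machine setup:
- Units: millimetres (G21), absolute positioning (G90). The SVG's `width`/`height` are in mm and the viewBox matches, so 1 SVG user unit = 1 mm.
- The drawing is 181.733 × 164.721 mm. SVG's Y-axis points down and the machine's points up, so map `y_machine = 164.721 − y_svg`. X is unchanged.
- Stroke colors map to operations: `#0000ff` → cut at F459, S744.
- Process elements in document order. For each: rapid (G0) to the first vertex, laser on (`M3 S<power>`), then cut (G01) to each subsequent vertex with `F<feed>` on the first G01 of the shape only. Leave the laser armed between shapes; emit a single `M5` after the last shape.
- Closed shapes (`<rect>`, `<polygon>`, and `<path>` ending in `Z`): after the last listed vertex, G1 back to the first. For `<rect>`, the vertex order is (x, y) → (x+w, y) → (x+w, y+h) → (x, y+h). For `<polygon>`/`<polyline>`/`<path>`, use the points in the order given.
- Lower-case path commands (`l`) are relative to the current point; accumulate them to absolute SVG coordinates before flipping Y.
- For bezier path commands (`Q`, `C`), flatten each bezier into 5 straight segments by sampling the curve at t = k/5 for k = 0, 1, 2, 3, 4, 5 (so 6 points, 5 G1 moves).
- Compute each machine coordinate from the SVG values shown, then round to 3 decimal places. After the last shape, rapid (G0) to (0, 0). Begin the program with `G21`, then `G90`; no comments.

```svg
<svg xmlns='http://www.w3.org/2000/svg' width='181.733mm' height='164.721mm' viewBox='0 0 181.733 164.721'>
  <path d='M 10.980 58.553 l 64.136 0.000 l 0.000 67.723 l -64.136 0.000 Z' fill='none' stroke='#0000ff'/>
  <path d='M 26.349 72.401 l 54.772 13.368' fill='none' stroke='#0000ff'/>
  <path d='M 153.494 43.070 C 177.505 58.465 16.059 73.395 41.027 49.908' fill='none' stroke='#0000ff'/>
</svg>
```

G21
G90
G0 X10.980 Y106.168
M3 S744
G01 X75.116 Y106.168 F459
G01 X75.116 Y38.445
G01 X10.980 Y38.445
G01 X10.980 Y106.168
G0 X26.349 Y92.320
M3 S744
G01 X81.121 Y78.952 F459
G0 X153.494 Y121.651
M3 S744
G01 X148.621 Y112.773 F459
G01 X117.088 Y105.829
G01 X76.744 Y102.640
G01 X45.441 Y105.027
G01 X41.027 Y114.813
M5
G0 X0.000 Y0.000

1 u = 1 mm; y_m = 164.721 − y.

[1] `<path>` rectangle, #0000ff→cut S744 F459: (10.980,106.168) → (75.116,106.168) → (75.116,38.445) → (10.980,38.445) → (10.980,106.168) (closed)

[2] `<path>` line segment, #0000ff→cut S744 F459: (26.349,92.320) → (81.121,78.952)

[3] `<path>` cubic bezier, #0000ff→cut S744 F459: (153.494,121.651) → (148.621,112.773) → (117.088,105.829) → (76.744,102.640) → (45.441,105.027) → (41.027,114.813)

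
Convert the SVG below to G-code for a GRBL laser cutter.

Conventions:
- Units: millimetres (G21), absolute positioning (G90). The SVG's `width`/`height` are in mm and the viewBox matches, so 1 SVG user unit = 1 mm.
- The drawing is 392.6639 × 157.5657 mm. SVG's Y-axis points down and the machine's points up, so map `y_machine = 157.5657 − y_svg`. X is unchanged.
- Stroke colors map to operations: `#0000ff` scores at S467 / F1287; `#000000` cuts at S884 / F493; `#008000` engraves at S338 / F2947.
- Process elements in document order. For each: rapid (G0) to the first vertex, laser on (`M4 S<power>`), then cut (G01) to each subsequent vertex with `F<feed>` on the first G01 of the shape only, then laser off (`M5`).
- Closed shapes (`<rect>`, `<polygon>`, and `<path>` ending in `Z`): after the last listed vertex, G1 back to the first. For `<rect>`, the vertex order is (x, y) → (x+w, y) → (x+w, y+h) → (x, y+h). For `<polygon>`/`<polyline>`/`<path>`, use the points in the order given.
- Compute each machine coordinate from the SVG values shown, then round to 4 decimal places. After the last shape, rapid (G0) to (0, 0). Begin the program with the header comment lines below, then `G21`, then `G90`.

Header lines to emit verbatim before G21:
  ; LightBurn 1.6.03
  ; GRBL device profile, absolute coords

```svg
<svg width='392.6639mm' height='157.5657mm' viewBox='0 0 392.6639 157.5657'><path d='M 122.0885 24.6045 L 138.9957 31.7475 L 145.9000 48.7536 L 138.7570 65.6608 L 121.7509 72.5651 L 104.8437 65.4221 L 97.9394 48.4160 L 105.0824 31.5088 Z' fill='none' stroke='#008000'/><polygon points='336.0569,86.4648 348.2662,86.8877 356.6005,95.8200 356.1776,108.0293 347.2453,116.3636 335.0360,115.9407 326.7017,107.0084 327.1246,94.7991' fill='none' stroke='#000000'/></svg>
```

1 u = 1 mm; y_m = 157.5657 − y.

[1] `<path>` regular polygon, #008000→engrave S338 F2947: (122.0885,132.9612) → (138.9957,125.8182) → (145.9000,108.8121) → (138.7570,91.9049) → (121.7509,85.0006) → (104.8437,92.1436) → (97.9394,109.1497) → (105.0824,126.0569) → (122.0885,132.9612) (closed)

[2] `<polygon>` regular polygon, #000000→cut S884 F493: (336.0569,71.1009) → (348.2662,70.6780) → (356.6005,61.7457) → (356.1776,49.5364) → (347.2453,41.2021) → (335.0360,41.6250) → (326.7017,50.5573) → (327.1246,62.7666) → (336.0569,71.1009) (closed)

; LightBurn 1.6.03
; GRBL device profile, absolute coords
G21
G90
G0 X122.0885 Y132.9612
M4 S338
G01 X138.9957 Y125.8182 F2947
G01 X145.9000 Y108.8121
G01 X138.7570 Y91.9049
G01 X121.7509 Y85.0006
G01 X104.8437 Y92.1436
G01 X97.9394 Y109.1497
G01 X105.0824 Y126.0569
G01 X122.0885 Y132.9612
M5
G0 X336.0569 Y71.1009
M4 S884
G01 X348.2662 Y70.6780 F493
G01 X356.6005 Y61.7457
G01 X356.1776 Y49.5364
G01 X347.2453 Y41.2021
G01 X335.0360 Y41.6250
G01 X326.7017 Y50.5573
G01 X327.1246 Y62.7666
G01 X336.0569 Y71.1009
M5
G0 X0.0000 Y0.0000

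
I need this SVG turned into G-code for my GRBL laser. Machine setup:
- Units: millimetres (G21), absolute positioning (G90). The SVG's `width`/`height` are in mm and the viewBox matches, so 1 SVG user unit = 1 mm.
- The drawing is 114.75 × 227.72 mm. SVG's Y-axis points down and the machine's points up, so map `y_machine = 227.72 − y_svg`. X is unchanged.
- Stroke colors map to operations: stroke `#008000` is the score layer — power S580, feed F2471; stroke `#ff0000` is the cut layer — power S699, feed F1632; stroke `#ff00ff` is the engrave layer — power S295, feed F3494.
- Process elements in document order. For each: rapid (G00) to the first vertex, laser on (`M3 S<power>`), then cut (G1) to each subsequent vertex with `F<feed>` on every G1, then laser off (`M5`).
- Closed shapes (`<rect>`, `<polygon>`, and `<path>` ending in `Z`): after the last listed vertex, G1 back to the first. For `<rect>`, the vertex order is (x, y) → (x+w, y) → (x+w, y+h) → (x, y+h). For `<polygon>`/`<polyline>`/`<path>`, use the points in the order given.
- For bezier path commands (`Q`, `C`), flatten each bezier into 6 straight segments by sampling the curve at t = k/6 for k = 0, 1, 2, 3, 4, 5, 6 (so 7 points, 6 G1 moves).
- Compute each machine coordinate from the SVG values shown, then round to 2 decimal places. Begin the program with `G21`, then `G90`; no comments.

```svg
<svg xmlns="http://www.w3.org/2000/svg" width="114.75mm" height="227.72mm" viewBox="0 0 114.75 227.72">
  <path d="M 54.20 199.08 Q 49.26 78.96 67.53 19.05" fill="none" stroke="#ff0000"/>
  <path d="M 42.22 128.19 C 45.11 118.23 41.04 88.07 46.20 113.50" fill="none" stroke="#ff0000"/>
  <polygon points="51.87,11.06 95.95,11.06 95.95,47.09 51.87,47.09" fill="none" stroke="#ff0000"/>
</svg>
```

G21
G90
G00 X54.20 Y28.64
M3 S699
G1 X53.20 Y67.01 F1632
G1 X53.49 Y102.03 F1632
G1 X55.06 Y133.71 F1632
G1 X57.93 Y162.04 F1632
G1 X62.08 Y187.03 F1632
G1 X67.53 Y208.67 F1632
M5
G00 X42.22 Y99.53
M3 S699
G1 X43.16 Y105.84 F1632
G1 X43.39 Y113.42 F1632
G1 X43.36 Y120.15 F1632
G1 X43.52 Y123.93 F1632
G1 X44.31 Y122.65 F1632
G1 X46.20 Y114.22 F1632
M5
G00 X51.87 Y216.66
M3 S699
G1 X95.95 Y216.66 F1632
G1 X95.95 Y180.63 F1632
G1 X51.87 Y180.63 F1632
G1 X51.87 Y216.66 F1632
M5

Since the viewBox matches the mm dimensions, user units are millimetres directly. The only transform is the Y-flip y_m = 227.72 − y_svg.

Shape 1 is a quadratic bezier drawn with `<path>`. Its stroke #ff0000 means cut at S699, F1632. After flipping Y the toolpath is (54.20,28.64) → (53.20,67.01) → (53.49,102.03) → (55.06,133.71) → (57.93,162.04) → (62.08,187.03) → (67.53,208.67).

Shape 2 is a cubic bezier drawn with `<path>`. Its stroke #ff0000 means cut at S699, F1632. After flipping Y the toolpath is (42.22,99.53) → (43.16,105.84) → (43.39,113.42) → (43.36,120.15) → (43.52,123.93) → (44.31,122.65) → (46.20,114.22).

Shape 3 is a rectangle drawn with `<polygon>`. Its stroke #ff0000 means cut at S699, F1632. After flipping Y the toolpath is (51.87,216.66) → (95.95,216.66) → (95.95,180.63) → (51.87,180.63) → (51.87,216.66), returning to the start.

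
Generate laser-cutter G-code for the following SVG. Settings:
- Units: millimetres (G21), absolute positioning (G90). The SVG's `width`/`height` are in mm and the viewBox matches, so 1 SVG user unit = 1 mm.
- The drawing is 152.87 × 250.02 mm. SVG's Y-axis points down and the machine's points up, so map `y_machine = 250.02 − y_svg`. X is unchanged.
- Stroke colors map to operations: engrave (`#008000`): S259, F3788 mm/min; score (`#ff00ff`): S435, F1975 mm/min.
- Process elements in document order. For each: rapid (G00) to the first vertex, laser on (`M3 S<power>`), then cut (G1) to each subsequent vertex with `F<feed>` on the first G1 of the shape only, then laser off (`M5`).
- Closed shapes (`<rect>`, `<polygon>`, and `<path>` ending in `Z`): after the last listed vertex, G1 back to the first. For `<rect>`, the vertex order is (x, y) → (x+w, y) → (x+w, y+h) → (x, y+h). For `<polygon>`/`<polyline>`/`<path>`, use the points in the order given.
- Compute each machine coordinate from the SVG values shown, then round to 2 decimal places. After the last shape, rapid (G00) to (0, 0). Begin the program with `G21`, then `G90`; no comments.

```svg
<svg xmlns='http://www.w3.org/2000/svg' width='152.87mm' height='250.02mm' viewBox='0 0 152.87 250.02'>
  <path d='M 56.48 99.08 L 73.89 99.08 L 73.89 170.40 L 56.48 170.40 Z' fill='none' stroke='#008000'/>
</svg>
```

G21
G90
G00 X56.48 Y150.94
M3 S259
G1 X73.89 Y150.94 F3788
G1 X73.89 Y79.62
G1 X56.48 Y79.62
G1 X56.48 Y150.94
M5
G00 X0.00 Y0.00

viewBox `0 0 152.87 250.02` with mm width/height → 1 unit = 1 mm. Flip: y_m = 250.02 − y_svg.

**Shape 1** — `<path>` rectangle, stroke `#008000` → engrave (S259, F3788). Machine vertices: (56.48,150.94) → (73.89,150.94) → (73.89,79.62) → (56.48,79.62) → (56.48,150.94). Closed: final G1 returns to the first vertex.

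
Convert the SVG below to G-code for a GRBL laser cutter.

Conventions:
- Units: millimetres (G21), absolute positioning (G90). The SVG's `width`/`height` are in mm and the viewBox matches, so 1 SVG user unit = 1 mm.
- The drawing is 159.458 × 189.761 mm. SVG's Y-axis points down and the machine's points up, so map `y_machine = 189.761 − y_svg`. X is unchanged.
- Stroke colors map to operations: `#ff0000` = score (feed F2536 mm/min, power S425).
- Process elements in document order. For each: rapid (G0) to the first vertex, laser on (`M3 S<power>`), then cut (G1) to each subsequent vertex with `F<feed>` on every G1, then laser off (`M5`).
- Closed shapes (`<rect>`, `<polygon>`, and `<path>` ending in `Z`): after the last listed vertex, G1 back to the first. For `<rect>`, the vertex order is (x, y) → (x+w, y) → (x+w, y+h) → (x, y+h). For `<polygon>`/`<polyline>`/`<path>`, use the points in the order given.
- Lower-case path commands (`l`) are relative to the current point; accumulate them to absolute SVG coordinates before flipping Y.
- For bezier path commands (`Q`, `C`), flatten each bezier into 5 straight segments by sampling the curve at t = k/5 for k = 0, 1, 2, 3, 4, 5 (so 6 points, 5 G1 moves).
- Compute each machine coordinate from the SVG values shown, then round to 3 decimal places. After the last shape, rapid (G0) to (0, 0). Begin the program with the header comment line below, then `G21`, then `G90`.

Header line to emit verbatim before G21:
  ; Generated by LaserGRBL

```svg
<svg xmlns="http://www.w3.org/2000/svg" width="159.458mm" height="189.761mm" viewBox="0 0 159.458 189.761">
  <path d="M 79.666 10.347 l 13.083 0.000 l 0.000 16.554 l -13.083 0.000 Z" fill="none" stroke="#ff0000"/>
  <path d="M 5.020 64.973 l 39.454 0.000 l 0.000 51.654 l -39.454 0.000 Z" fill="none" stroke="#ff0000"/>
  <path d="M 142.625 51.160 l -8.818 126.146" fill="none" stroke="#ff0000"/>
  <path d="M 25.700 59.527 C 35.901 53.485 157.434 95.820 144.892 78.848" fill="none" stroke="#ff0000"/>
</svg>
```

; Generated by LaserGRBL
G21
G90
G0 X79.666 Y179.414
M3 S425
G1 X92.749 Y179.414 F2536
G1 X92.749 Y162.860 F2536
G1 X79.666 Y162.860 F2536
G1 X79.666 Y179.414 F2536
M5
G0 X5.020 Y124.788
M3 S425
G1 X44.474 Y124.788 F2536
G1 X44.474 Y73.134 F2536
G1 X5.020 Y73.134 F2536
G1 X5.020 Y124.788 F2536
M5
G0 X142.625 Y138.601
M3 S425
G1 X133.807 Y12.455 F2536
M5
G0 X25.700 Y130.234
M3 S425
G1 X43.217 Y128.915 F2536
G1 X75.675 Y121.155 F2536
G1 X111.292 Y112.122 F2536
G1 X138.291 Y106.985 F2536
G1 X144.892 Y110.913 F2536
M5
G0 X0.000 Y0.000

Since the viewBox matches the mm dimensions, user units are millimetres directly. The only transform is the Y-flip y_m = 189.761 − y_svg.

Shape 1 is a rectangle drawn with `<path>`. Its stroke #ff0000 means score at S425, F2536. After flipping Y the toolpath is (79.666,179.414) → (92.749,179.414) → (92.749,162.860) → (79.666,162.860) → (79.666,179.414), returning to the start.

Shape 2 is a rectangle drawn with `<path>`. Its stroke #ff0000 means score at S425, F2536. After flipping Y the toolpath is (5.020,124.788) → (44.474,124.788) → (44.474,73.134) → (5.020,73.134) → (5.020,124.788), returning to the start.

Shape 3 is a line segment drawn with `<path>`. Its stroke #ff0000 means score at S425, F2536. After flipping Y the toolpath is (142.625,138.601) → (133.807,12.455).

Shape 4 is a cubic bezier drawn with `<path>`. Its stroke #ff0000 means score at S425, F2536. After flipping Y the toolpath is (25.700,130.234) → (43.217,128.915) → (75.675,121.155) → (111.292,112.122) → (138.291,106.985) → (144.892,110.913).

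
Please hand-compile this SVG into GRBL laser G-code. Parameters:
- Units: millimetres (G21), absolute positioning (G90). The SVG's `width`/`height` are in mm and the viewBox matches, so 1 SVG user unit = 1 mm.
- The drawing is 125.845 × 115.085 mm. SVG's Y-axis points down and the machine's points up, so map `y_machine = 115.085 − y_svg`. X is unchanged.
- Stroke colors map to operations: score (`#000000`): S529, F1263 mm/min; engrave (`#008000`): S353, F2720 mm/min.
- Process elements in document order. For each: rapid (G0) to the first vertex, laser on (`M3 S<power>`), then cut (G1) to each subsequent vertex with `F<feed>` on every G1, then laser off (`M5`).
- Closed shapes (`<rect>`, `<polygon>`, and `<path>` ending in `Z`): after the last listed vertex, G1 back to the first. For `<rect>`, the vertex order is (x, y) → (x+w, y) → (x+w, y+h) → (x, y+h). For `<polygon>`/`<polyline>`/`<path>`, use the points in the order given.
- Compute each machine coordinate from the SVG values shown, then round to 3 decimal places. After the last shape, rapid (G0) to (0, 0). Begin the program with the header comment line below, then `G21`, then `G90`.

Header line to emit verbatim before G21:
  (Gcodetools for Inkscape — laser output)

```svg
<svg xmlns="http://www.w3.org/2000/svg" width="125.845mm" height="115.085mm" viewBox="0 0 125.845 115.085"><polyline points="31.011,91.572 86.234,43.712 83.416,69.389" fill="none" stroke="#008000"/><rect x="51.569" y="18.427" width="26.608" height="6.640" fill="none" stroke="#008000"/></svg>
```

Since the viewBox matches the mm dimensions, user units are millimetres directly. The only transform is the Y-flip y_m = 115.085 − y_svg.

Shape 1 is a open polyline drawn with `<polyline>`. Its stroke #008000 means engrave at S353, F2720. After flipping Y the toolpath is (31.011,23.513) → (86.234,71.373) → (83.416,45.696).

Shape 2 is a rectangle drawn with `<rect>`. Its stroke #008000 means engrave at S353, F2720. After flipping Y the toolpath is (51.569,96.658) → (78.177,96.658) → (78.177,90.018) → (51.569,90.018) → (51.569,96.658), returning to the start.

(Gcodetools for Inkscape — laser output)
G21
G90
G0 X31.011 Y23.513
M3 S353
G1 X86.234 Y71.373 F2720
G1 X83.416 Y45.696 F2720
M5
G0 X51.569 Y96.658
M3 S353
G1 X78.177 Y96.658 F2720
G1 X78.177 Y90.018 F2720
G1 X51.569 Y90.018 F2720
G1 X51.569 Y96.658 F2720
M5
G0 X0.000 Y0.000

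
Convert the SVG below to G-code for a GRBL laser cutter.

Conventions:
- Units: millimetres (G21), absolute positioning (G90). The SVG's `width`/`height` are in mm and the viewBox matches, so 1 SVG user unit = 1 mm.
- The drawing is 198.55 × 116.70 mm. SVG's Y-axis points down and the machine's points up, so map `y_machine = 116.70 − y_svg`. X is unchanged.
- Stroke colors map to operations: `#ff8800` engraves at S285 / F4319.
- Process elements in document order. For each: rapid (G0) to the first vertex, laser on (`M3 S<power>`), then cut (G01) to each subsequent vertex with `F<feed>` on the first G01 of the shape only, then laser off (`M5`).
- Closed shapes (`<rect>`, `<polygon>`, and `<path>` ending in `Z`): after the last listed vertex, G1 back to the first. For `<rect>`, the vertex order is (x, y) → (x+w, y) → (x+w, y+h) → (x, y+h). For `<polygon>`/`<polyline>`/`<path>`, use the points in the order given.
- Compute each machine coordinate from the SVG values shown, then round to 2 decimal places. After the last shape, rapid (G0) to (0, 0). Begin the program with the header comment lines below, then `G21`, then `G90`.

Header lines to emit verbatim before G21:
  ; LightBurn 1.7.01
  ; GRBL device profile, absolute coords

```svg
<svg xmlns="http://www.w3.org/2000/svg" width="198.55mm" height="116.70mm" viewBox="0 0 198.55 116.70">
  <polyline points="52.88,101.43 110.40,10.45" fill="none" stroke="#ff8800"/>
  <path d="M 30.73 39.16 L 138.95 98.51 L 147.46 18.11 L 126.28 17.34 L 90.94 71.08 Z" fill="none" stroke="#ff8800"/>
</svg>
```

; LightBurn 1.7.01
; GRBL device profile, absolute coords
G21
G90
G0 X52.88 Y15.27
M3 S285
G01 X110.40 Y106.25 F4319
M5
G0 X30.73 Y77.54
M3 S285
G01 X138.95 Y18.19 F4319
G01 X147.46 Y98.59
G01 X126.28 Y99.36
G01 X90.94 Y45.62
G01 X30.73 Y77.54
M5
G0 X0.00 Y0.00

viewBox `0 0 198.55 116.70` with mm width/height → 1 unit = 1 mm. Flip: y_m = 116.70 − y_svg.

**Shape 1** — `<polyline>` line segment, stroke `#ff8800` → engrave (S285, F4319). Machine vertices: (52.88,15.27) → (110.40,106.25). Open path.

**Shape 2** — `<path>` closed polygon, stroke `#ff8800` → engrave (S285, F4319). Machine vertices: (30.73,77.54) → (138.95,18.19) → (147.46,98.59) → (126.28,99.36) → (90.94,45.62) → (30.73,77.54). Closed: final G1 returns to the first vertex.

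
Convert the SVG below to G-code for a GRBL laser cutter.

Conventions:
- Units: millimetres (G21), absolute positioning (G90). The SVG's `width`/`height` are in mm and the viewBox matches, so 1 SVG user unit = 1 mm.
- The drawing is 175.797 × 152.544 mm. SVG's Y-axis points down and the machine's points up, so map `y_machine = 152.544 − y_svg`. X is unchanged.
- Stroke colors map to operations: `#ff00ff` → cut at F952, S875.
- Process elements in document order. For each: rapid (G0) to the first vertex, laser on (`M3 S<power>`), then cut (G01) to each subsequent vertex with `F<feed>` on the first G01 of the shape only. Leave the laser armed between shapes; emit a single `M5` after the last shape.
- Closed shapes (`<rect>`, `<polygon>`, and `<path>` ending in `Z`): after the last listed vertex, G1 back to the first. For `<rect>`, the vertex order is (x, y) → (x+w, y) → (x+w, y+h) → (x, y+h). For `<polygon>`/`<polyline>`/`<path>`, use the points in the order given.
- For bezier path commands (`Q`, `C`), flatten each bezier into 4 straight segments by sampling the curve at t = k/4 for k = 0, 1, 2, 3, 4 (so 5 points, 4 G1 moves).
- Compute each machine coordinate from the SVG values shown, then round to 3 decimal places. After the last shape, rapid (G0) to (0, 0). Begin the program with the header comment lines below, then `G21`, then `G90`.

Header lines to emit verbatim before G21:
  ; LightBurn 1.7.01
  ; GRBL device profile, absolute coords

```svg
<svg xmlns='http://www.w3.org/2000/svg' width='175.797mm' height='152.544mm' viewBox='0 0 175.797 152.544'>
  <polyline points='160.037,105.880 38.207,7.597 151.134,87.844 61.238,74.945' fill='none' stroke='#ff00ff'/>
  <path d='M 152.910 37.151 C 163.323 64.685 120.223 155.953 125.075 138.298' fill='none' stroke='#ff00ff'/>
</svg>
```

Since the viewBox matches the mm dimensions, user units are millimetres directly. The only transform is the Y-flip y_m = 152.544 − y_svg.

Shape 1 is a open polyline drawn with `<polyline>`. Its stroke #ff00ff means cut at S875, F952. After flipping Y the toolpath is (160.037,46.664) → (38.207,144.947) → (151.134,64.700) → (61.238,77.599).

Shape 2 is a cubic bezier drawn with `<path>`. Its stroke #ff00ff means cut at S875, F952. After flipping Y the toolpath is (152.910,115.393) → (152.271,85.490) → (141.078,47.874) → (128.842,18.730) → (125.075,14.246).

; LightBurn 1.7.01
; GRBL device profile, absolute coords
G21
G90
G0 X160.037 Y46.664
M3 S875
G01 X38.207 Y144.947 F952
G01 X151.134 Y64.700
G01 X61.238 Y77.599
G0 X152.910 Y115.393
M3 S875
G01 X152.271 Y85.490 F952
G01 X141.078 Y47.874
G01 X128.842 Y18.730
G01 X125.075 Y14.246
M5
G0 X0.000 Y0.000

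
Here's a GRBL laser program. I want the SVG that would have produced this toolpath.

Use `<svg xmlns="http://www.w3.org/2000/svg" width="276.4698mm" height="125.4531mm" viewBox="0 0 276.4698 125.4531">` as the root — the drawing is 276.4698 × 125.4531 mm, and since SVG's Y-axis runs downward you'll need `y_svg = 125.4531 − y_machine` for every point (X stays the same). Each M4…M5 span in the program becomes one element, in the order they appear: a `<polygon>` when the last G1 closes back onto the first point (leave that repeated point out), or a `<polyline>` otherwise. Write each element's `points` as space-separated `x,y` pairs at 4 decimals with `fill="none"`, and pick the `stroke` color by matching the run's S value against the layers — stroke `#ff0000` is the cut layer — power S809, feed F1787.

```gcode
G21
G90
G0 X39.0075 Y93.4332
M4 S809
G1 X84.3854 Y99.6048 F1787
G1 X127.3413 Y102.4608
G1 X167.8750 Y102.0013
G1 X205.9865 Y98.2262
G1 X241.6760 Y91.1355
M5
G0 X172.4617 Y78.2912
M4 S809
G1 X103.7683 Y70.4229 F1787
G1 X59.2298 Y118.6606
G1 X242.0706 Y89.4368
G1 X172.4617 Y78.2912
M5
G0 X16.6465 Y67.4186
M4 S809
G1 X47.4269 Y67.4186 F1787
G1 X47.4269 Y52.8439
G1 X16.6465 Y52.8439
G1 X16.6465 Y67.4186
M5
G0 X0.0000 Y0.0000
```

y_svg = 125.4531 − y_m. Every run uses S809, so all elements get stroke `#ff0000` (cut).

[1] open run; points: 39.0075,32.0199 84.3854,25.8483 127.3413,22.9923 167.8750,23.4518 205.9865,27.2269 241.6760,34.3176

[2] closed run; points: 172.4617,47.1619 103.7683,55.0302 59.2298,6.7925 242.0706,36.0163

[3] closed run; points: 16.6465,58.0345 47.4269,58.0345 47.4269,72.6092 16.6465,72.6092

<svg xmlns="http://www.w3.org/2000/svg" width="276.4698mm" height="125.4531mm" viewBox="0 0 276.4698 125.4531">
  <polyline points="39.0075,32.0199 84.3854,25.8483 127.3413,22.9923 167.8750,23.4518 205.9865,27.2269 241.6760,34.3176" fill="none" stroke="#ff0000"/>
  <polygon points="172.4617,47.1619 103.7683,55.0302 59.2298,6.7925 242.0706,36.0163" fill="none" stroke="#ff0000"/>
  <polygon points="16.6465,58.0345 47.4269,58.0345 47.4269,72.6092 16.6465,72.6092" fill="none" stroke="#ff0000"/>
</svg>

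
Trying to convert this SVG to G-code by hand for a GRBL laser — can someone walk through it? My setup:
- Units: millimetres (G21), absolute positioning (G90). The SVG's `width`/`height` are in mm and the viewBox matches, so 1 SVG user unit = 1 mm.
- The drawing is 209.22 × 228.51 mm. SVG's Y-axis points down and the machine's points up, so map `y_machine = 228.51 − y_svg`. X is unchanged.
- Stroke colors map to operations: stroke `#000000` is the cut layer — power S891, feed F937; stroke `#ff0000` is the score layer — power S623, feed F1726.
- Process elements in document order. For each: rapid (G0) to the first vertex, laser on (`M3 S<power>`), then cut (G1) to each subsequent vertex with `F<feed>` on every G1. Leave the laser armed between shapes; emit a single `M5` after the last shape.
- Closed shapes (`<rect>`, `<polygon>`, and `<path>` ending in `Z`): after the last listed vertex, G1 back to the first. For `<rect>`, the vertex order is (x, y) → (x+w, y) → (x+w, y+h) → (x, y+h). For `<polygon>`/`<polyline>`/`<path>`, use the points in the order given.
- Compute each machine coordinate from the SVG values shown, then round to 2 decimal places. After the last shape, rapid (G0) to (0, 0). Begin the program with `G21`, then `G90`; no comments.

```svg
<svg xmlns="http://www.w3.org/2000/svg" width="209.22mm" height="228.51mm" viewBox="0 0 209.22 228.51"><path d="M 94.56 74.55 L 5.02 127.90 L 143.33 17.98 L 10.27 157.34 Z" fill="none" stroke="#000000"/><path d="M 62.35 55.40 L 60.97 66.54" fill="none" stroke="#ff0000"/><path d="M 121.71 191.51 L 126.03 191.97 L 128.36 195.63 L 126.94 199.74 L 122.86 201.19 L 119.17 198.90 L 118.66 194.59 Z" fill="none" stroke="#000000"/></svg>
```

G21
G90
G0 X94.56 Y153.96
M3 S891
G1 X5.02 Y100.61 F937
G1 X143.33 Y210.53 F937
G1 X10.27 Y71.17 F937
G1 X94.56 Y153.96 F937
G0 X62.35 Y173.11
M3 S623
G1 X60.97 Y161.97 F1726
G0 X121.71 Y37.00
M3 S891
G1 X126.03 Y36.54 F937
G1 X128.36 Y32.88 F937
G1 X126.94 Y28.77 F937
G1 X122.86 Y27.32 F937
G1 X119.17 Y29.61 F937
G1 X118.66 Y33.92 F937
G1 X121.71 Y37.00 F937
M5
G0 X0.00 Y0.00

viewBox `0 0 209.22 228.51` with mm width/height → 1 unit = 1 mm. Flip: y_m = 228.51 − y_svg.

**Shape 1** — `<path>` closed polygon, stroke `#000000` → cut (S891, F937). Machine vertices: (94.56,153.96) → (5.02,100.61) → (143.33,210.53) → (10.27,71.17) → (94.56,153.96). Closed: final G1 returns to the first vertex.

**Shape 2** — `<path>` line segment, stroke `#ff0000` → score (S623, F1726). Machine vertices: (62.35,173.11) → (60.97,161.97). Open path.

**Shape 3** — `<path>` regular polygon, stroke `#000000` → cut (S891, F937). Machine vertices: (121.71,37.00) → (126.03,36.54) → (128.36,32.88) → (126.94,28.77) → (122.86,27.32) → (119.17,29.61) → (118.66,33.92) → (121.71,37.00). Closed: final G1 returns to the first vertex.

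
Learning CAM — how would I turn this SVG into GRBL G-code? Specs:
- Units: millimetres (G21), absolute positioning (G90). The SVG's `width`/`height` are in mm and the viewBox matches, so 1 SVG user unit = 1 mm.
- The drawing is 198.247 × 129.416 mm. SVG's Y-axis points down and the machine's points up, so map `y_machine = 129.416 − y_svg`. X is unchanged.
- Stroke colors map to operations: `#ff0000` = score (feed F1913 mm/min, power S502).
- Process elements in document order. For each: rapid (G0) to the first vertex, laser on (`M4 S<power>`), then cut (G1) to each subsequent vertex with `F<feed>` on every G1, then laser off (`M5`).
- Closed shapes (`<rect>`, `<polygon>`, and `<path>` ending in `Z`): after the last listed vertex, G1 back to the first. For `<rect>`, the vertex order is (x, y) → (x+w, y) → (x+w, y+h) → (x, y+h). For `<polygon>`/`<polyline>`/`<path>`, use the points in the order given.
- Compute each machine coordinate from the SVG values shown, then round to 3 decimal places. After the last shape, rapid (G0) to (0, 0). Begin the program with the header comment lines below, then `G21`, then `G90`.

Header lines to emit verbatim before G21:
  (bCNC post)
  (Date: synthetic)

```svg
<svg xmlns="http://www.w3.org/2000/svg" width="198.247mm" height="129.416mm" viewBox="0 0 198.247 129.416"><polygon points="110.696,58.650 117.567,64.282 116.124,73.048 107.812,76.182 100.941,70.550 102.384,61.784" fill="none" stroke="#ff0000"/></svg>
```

(bCNC post)
(Date: synthetic)
G21
G90
G0 X110.696 Y70.766
M4 S502
G1 X117.567 Y65.134 F1913
G1 X116.124 Y56.368 F1913
G1 X107.812 Y53.234 F1913
G1 X100.941 Y58.866 F1913
G1 X102.384 Y67.632 F1913
G1 X110.696 Y70.766 F1913
M5
G0 X0.000 Y0.000

1 u = 1 mm; y_m = 129.416 − y.

[1] `<polygon>` regular polygon, #ff0000→score S502 F1913: (110.696,70.766) → (117.567,65.134) → (116.124,56.368) → (107.812,53.234) → (100.941,58.866) → (102.384,67.632) → (110.696,70.766) (closed)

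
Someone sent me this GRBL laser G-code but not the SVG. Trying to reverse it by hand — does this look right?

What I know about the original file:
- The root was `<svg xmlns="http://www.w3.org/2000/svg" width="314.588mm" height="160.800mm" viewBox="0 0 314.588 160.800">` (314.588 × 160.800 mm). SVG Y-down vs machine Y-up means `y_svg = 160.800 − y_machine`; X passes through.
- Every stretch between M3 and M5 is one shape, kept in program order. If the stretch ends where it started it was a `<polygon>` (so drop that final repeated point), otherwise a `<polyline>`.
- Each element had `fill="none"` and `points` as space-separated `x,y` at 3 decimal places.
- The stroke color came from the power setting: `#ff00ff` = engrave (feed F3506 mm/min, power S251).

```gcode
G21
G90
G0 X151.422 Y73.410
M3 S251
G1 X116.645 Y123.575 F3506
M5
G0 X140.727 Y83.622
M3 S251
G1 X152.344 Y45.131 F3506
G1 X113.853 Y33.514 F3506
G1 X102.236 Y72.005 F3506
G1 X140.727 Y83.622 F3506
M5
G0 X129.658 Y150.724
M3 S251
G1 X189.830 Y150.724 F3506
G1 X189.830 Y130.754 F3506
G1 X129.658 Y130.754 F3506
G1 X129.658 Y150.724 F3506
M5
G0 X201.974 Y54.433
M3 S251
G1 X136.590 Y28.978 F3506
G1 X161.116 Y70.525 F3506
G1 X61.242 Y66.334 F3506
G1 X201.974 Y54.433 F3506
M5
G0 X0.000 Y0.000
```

<svg xmlns="http://www.w3.org/2000/svg" width="314.588mm" height="160.800mm" viewBox="0 0 314.588 160.800">
  <polyline points="151.422,87.390 116.645,37.225" fill="none" stroke="#ff00ff"/>
  <polygon points="140.727,77.178 152.344,115.669 113.853,127.286 102.236,88.795" fill="none" stroke="#ff00ff"/>
  <polygon points="129.658,10.076 189.830,10.076 189.830,30.046 129.658,30.046" fill="none" stroke="#ff00ff"/>
  <polygon points="201.974,106.367 136.590,131.822 161.116,90.275 61.242,94.466" fill="none" stroke="#ff00ff"/>
</svg>

Machine Y-up, SVG Y-down with viewBox height 160.800, so y_svg = 160.800 − y_machine; X carries over. Every run uses S251, so all elements get stroke `#ff00ff` (engrave).

Run 1: The run is open, so emit a `<polyline>` with points (Y-flipped): 151.422,87.390 116.645,37.225.

Run 2: The run returns to its start, so emit a `<polygon>` with points (Y-flipped): 140.727,77.178 152.344,115.669 113.853,127.286 102.236,88.795.

Run 3: The run returns to its start, so emit a `<polygon>` with points (Y-flipped): 129.658,10.076 189.830,10.076 189.830,30.046 129.658,30.046.

Run 4: The run returns to its start, so emit a `<polygon>` with points (Y-flipped): 201.974,106.367 136.590,131.822 161.116,90.275 61.242,94.466.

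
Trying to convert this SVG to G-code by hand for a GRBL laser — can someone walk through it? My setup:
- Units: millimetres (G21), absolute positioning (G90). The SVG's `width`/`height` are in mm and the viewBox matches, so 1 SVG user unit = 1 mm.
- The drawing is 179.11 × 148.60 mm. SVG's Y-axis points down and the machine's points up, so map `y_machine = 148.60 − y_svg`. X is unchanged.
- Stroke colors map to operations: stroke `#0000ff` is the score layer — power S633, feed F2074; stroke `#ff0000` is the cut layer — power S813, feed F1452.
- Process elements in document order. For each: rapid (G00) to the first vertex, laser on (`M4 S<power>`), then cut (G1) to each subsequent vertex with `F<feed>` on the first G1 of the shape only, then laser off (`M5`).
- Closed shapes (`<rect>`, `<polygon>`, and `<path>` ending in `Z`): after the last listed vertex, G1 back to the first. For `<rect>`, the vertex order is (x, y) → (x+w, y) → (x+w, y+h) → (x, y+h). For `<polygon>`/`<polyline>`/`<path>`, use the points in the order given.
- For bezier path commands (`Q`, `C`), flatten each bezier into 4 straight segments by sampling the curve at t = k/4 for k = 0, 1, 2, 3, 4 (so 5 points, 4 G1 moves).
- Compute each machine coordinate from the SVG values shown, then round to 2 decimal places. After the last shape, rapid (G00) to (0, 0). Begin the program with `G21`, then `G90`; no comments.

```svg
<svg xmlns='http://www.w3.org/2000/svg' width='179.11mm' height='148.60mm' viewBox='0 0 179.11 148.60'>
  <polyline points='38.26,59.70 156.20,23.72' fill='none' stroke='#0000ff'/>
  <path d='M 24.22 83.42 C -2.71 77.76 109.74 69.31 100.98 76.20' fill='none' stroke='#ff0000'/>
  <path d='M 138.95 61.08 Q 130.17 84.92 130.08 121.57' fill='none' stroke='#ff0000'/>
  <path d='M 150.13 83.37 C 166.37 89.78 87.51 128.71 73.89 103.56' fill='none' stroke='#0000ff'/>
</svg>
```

G21
G90
G00 X38.26 Y88.90
M4 S633
G1 X156.20 Y124.88 F2074
M5
G00 X24.22 Y65.18
M4 S813
G1 X26.08 Y69.66 F1452
G1 X55.79 Y73.50
G1 X88.89 Y74.97
G1 X100.98 Y72.40
M5
G00 X138.95 Y87.52
M4 S813
G1 X135.10 Y74.80 F1452
G1 X132.34 Y60.48
G1 X130.67 Y44.55
G1 X130.08 Y27.03
M5
G00 X150.13 Y65.23
M4 S633
G1 X146.98 Y55.83 F2074
G1 X123.21 Y43.30
G1 X93.83 Y36.68
G1 X73.89 Y45.04
M5
G00 X0.00 Y0.00

viewBox `0 0 179.11 148.60` with mm width/height → 1 unit = 1 mm. Flip: y_m = 148.60 − y_svg.

**Shape 1** — `<polyline>` line segment, stroke `#0000ff` → score (S633, F2074). Machine vertices: (38.26,88.90) → (156.20,124.88). Open path.

**Shape 2** — `<path>` cubic bezier, stroke `#ff0000` → cut (S813, F1452). Control points (SVG): P0=(24.22,83.42), P1=(-2.71,77.76), P2=(109.74,69.31), P3=(100.98,76.20); sampled at t=k/4. Machine vertices: (24.22,65.18) → (26.08,69.66) → (55.79,73.50) → (88.89,74.97) → (100.98,72.40). Open path.

**Shape 3** — `<path>` quadratic bezier, stroke `#ff0000` → cut (S813, F1452). Control points (SVG): P0=(138.95,61.08), P1=(130.17,84.92), P2=(130.08,121.57); sampled at t=k/4. Machine vertices: (138.95,87.52) → (135.10,74.80) → (132.34,60.48) → (130.67,44.55) → (130.08,27.03). Open path.

**Shape 4** — `<path>` cubic bezier, stroke `#0000ff` → score (S633, F2074). Control points (SVG): P0=(150.13,83.37), P1=(166.37,89.78), P2=(87.51,128.71), P3=(73.89,103.56); sampled at t=k/4. Machine vertices: (150.13,65.23) → (146.98,55.83) → (123.21,43.30) → (93.83,36.68) → (73.89,45.04). Open path.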